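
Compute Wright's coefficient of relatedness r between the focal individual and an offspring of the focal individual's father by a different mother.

Each parent–offspring link contributes a factor of 1/2, and independent paths through distinct common ancestors add.
Half-sibs share one parent — one path of length 2: r = (1/2)^2 = 1/4.

0.25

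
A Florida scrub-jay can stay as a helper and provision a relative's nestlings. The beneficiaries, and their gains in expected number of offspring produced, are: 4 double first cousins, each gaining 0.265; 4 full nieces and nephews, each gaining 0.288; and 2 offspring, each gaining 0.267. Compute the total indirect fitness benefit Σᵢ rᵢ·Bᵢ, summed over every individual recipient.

0.82

r to a double first cousin = 1/4 (double first cousins share both grandparent pairs — four paths of length 4: r = 4·(1/2)^4 = 1/4).
r to a full niece or nephew = 0.25 (full aunt/uncle↔niece/nephew: two paths of length 3 through the shared grandparent pair: r = 2·(1/2)^3 = 1/4).
r to an offspring = 0.5 (one parent–offspring link: r = (1/2)^1 = 1/2).
Summing one r·B term per recipient: 4·0.25·0.265 + 4·0.25·0.288 + 2·0.5·0.267 = 0.82.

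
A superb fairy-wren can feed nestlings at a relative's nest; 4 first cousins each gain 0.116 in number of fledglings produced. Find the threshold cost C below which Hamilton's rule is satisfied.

r to a first cousin = 1/8 (first cousins share one grandparent pair — two paths of length 4: r = 2·(1/2)^4 = 1/8).
Hamilton's rule: n·r·B > C, so the trait is favored while C < n·r·B = 4·0.125·0.116 = 0.058.

0.058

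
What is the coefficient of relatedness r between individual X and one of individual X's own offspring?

0.5

Each parent–offspring link contributes a factor of 1/2, and independent paths through distinct common ancestors add.
One parent–offspring link: r = (1/2)^1 = 1/2.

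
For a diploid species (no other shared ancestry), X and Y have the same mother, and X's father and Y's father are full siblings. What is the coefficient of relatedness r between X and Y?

With two independent routes of shared ancestry, r is the sum of the two contributions.
X and Y are related in two ways: half-sibs through their shared mother (r = 1/4) and first cousins through their fathers (r = 1/8).
r = 1/4 + 1/8 = 0.375.

0.375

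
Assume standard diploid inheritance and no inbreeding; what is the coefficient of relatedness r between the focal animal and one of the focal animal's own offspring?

0.5

Each parent–offspring link contributes a factor of 1/2, and independent paths through distinct common ancestors add.
One parent–offspring link: r = (1/2)^1 = 1/2.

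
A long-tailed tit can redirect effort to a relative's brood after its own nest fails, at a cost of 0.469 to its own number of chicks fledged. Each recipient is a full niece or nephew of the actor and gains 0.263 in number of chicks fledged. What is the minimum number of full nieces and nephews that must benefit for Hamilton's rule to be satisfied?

r to a full niece or nephew = 0.25 (full aunt/uncle↔niece/nephew: two paths of length 3 through the shared grandparent pair: r = 2·(1/2)^3 = 1/4).
Hamilton's rule: n·r·B > C  ⇒  n > C/(r·B) = 0.469/(0.25·0.263) = 7.133.
The smallest integer exceeding 7.133 is 8.

8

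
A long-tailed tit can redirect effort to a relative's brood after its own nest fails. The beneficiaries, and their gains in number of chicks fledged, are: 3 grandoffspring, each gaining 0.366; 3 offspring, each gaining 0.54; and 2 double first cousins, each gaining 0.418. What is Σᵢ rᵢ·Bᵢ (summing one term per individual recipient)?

r to a grandoffspring = 0.25 (two parent–offspring links: r = (1/2)^2 = 1/4).
r to an offspring = 0.5 (one parent–offspring link: r = (1/2)^1 = 1/2).
r to a double first cousin = 1/4 (double first cousins share both grandparent pairs — four paths of length 4: r = 4·(1/2)^4 = 1/4).
Summing one r·B term per recipient: 3·0.25·0.366 + 3·0.5·0.54 + 2·0.25·0.418 = 1.2935.

1.2935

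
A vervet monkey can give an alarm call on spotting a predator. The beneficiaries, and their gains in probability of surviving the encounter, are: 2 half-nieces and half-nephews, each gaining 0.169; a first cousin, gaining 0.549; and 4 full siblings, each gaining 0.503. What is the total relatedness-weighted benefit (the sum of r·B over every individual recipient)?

1.116875

r to a half-niece or half-nephew = 0.125 (half-aunt/uncle↔niece/nephew: one path of length 3: r = (1/2)^3 = 1/8).
r to a first cousin = 0.125 (first cousins share one grandparent pair — two paths of length 4: r = 2·(1/2)^4 = 1/8).
r to a full sibling = 0.5 (full sibs share both parents — two paths of length 2: r = 2·(1/2)^2 = 1/2).
Summing one r·B term per recipient: 2·0.125·0.169 + 1·0.125·0.549 + 4·0.5·0.503 = 1.116875.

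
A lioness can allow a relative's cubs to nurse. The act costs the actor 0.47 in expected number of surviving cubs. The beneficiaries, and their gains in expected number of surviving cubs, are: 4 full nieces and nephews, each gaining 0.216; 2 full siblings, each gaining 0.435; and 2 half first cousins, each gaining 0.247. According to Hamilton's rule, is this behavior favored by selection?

Yes

Hamilton's rule: the trait is favored when the sum of r·B over every recipient exceeds the actor's cost C.
r to a full niece or nephew = 0.25 (full aunt/uncle↔niece/nephew: two paths of length 3 through the shared grandparent pair: r = 2·(1/2)^3 = 1/4).
r to a full sibling = 0.5 (full sibs share both parents — two paths of length 2: r = 2·(1/2)^2 = 1/2).
r to a half first cousin = 1/16 (half first cousins share one grandparent — one path of length 4: r = (1/2)^4 = 1/16).
Summing one r·B term per recipient: 4·0.25·0.216 + 2·0.5·0.435 + 2·0.0625·0.247 = 0.681875.
0.681875 > 0.47: the indirect benefit exceeds the cost.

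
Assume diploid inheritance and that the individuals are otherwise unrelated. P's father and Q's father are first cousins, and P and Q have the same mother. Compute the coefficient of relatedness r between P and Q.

Independent pedigree routes through distinct common ancestors add.
P and Q are related in two ways: second cousins through their fathers (r = 1/32) and half-sibs through their shared mother (r = 1/4).
r = 1/32 + 1/4 = 9/32 = 0.28125.

0.28125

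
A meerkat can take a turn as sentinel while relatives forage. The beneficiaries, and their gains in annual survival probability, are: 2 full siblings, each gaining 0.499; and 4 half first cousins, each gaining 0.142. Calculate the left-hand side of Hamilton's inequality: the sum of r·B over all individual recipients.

r to a full sibling = 0.5 (full sibs share both parents — two paths of length 2: r = 2·(1/2)^2 = 1/2).
r to a half first cousin = 0.0625 (half first cousins share one grandparent — one path of length 4: r = (1/2)^4 = 1/16).
Summing one r·B term per recipient: 2·0.5·0.499 + 4·0.0625·0.142 = 0.5345.

0.5345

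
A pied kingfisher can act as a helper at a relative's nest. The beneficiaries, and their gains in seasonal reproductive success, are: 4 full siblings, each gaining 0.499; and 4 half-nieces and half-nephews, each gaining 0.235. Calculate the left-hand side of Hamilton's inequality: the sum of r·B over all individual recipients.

r to a full sibling = 0.5 (full sibs share both parents — two paths of length 2: r = 2·(1/2)^2 = 1/2).
r to a half-niece or half-nephew = 0.125 (half-aunt/uncle↔niece/nephew: one path of length 3: r = (1/2)^3 = 1/8).
Summing one r·B term per recipient: 4·0.5·0.499 + 4·0.125·0.235 = 1.1155.

1.1155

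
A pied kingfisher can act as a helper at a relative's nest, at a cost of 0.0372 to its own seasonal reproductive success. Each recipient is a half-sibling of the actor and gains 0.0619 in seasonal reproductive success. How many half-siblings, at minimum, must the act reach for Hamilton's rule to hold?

r to a half-sibling = 0.25 (half-sibs share one parent — one path of length 2: r = (1/2)^2 = 1/4).
Hamilton's rule: n·r·B > C  ⇒  n > C/(r·B) = 0.0372/(0.25·0.0619) = 2.404.
The smallest integer exceeding 2.404 is 3.

3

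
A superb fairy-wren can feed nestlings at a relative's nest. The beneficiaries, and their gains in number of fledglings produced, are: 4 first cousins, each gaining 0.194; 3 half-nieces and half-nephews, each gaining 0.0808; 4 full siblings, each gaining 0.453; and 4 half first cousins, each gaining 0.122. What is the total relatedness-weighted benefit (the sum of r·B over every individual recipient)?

1.0638

r to a first cousin = 1/8 (first cousins share one grandparent pair — two paths of length 4: r = 2·(1/2)^4 = 1/8).
r to a half-niece or half-nephew = 1/8 (half-aunt/uncle↔niece/nephew: one path of length 3: r = (1/2)^3 = 1/8).
r to a full sibling = 0.5 (full sibs share both parents — two paths of length 2: r = 2·(1/2)^2 = 1/2).
r to a half first cousin = 0.0625 (half first cousins share one grandparent — one path of length 4: r = (1/2)^4 = 1/16).
Summing one r·B term per recipient: 4·0.125·0.194 + 3·0.125·0.0808 + 4·0.5·0.453 + 4·0.0625·0.122 = 1.0638.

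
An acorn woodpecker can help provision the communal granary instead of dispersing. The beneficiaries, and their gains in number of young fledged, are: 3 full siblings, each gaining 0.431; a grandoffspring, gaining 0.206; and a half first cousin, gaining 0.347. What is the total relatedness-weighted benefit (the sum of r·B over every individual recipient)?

0.7196875

r to a full sibling = 0.5 (full sibs share both parents — two paths of length 2: r = 2·(1/2)^2 = 1/2).
r to a grandoffspring = 1/4 (two parent–offspring links: r = (1/2)^2 = 1/4).
r to a half first cousin = 1/16 (half first cousins share one grandparent — one path of length 4: r = (1/2)^4 = 1/16).
Summing one r·B term per recipient: 3·0.5·0.431 + 1·0.25·0.206 + 1·0.0625·0.347 = 0.7196875.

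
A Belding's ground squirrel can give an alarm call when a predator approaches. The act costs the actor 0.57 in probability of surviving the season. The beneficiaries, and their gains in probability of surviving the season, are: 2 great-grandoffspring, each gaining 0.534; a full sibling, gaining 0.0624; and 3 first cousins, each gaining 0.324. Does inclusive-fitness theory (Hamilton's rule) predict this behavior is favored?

No

Hamilton's rule: the trait is favored when the sum of r·B over every recipient exceeds the actor's cost C.
r to a great-grandoffspring = 1/8 (three parent–offspring links: r = (1/2)^3 = 1/8).
r to a full sibling = 0.5 (full sibs share both parents — two paths of length 2: r = 2·(1/2)^2 = 1/2).
r to a first cousin = 0.125 (first cousins share one grandparent pair — two paths of length 4: r = 2·(1/2)^4 = 1/8).
Summing one r·B term per recipient: 2·0.125·0.534 + 1·0.5·0.0624 + 3·0.125·0.324 = 0.2862.
0.2862 < 0.57: the indirect benefit is less than the cost.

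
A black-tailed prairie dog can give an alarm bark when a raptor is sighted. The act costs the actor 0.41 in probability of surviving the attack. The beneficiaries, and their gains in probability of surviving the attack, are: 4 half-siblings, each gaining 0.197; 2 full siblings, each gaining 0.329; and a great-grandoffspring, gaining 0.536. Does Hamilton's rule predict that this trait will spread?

Yes

Hamilton's rule: the trait is favored when the sum of r·B over every recipient exceeds the actor's cost C.
r to a half-sibling = 0.25 (half-sibs share one parent — one path of length 2: r = (1/2)^2 = 1/4).
r to a full sibling = 1/2 (full sibs share both parents — two paths of length 2: r = 2·(1/2)^2 = 1/2).
r to a great-grandoffspring = 1/8 (three parent–offspring links: r = (1/2)^3 = 1/8).
Summing one r·B term per recipient: 4·0.25·0.197 + 2·0.5·0.329 + 1·0.125·0.536 = 0.593.
0.593 > 0.41: the indirect benefit exceeds the cost.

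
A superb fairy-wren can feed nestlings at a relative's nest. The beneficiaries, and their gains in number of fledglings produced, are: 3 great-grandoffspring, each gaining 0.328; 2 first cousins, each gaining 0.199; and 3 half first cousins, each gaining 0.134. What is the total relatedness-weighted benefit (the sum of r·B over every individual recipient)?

0.197875

r to a great-grandoffspring = 1/8 (three parent–offspring links: r = (1/2)^3 = 1/8).
r to a first cousin = 1/8 (first cousins share one grandparent pair — two paths of length 4: r = 2·(1/2)^4 = 1/8).
r to a half first cousin = 1/16 (half first cousins share one grandparent — one path of length 4: r = (1/2)^4 = 1/16).
Summing one r·B term per recipient: 3·0.125·0.328 + 2·0.125·0.199 + 3·0.0625·0.134 = 0.197875.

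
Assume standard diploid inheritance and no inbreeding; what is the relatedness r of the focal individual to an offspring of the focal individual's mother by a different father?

0.25

Each parent–offspring link contributes a factor of 1/2, and independent paths through distinct common ancestors add.
Half-sibs share one parent — one path of length 2: r = (1/2)^2 = 1/4.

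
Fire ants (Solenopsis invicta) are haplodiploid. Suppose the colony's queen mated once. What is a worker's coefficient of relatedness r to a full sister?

0.75

Haplodiploid full sisters inherit their father's entire haploid genome identically (contributing 1/2) and on average half of their mother's contribution (1/2 · 1/2 = 1/4); r = 1/2 + 1/4 = 3/4.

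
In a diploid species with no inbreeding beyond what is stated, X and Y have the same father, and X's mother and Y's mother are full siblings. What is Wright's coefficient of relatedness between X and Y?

0.375

With two independent routes of shared ancestry, r is the sum of the two contributions.
X and Y are related in two ways: half-sibs through their shared father (r = 1/4) and first cousins through their mothers (r = 1/8).
r = 1/4 + 1/8 = 3/8 = 0.375.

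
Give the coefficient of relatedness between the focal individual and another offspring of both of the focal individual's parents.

0.5

Each parent–offspring link contributes a factor of 1/2, and independent paths through distinct common ancestors add.
Full sibs share both parents — two paths of length 2: r = 2·(1/2)^2 = 1/2.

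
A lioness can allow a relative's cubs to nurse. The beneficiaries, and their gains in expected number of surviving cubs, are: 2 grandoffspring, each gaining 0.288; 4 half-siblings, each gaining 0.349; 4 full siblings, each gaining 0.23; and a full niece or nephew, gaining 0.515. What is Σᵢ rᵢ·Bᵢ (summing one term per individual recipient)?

r to a grandoffspring = 1/4 (two parent–offspring links: r = (1/2)^2 = 1/4).
r to a half-sibling = 0.25 (half-sibs share one parent — one path of length 2: r = (1/2)^2 = 1/4).
r to a full sibling = 0.5 (full sibs share both parents — two paths of length 2: r = 2·(1/2)^2 = 1/2).
r to a full niece or nephew = 1/4 (full aunt/uncle↔niece/nephew: two paths of length 3 through the shared grandparent pair: r = 2·(1/2)^3 = 1/4).
Summing one r·B term per recipient: 2·0.25·0.288 + 4·0.25·0.349 + 4·0.5·0.23 + 1·0.25·0.515 = 1.08175.

1.08175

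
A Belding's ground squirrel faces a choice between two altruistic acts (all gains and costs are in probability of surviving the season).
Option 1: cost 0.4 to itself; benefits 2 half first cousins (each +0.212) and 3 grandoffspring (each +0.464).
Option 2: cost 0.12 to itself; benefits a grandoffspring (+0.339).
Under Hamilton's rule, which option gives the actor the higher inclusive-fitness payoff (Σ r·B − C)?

Option 1: r to a half first cousin = 0.0625.
Option 1: r to a grandoffspring = 0.25.
Option 1: Σ r·B − C = (2·0.0625·0.212 + 3·0.25·0.464) − 0.4 = -0.0255.
Option 2: r to a grandoffspring = 0.25.
Option 2: Σ r·B − C = (1·0.25·0.339) − 0.12 = -0.03525.
Option 1 has the higher net inclusive-fitness payoff.

Option 1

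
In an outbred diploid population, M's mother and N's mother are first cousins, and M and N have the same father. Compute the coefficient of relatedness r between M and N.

0.28125

With two independent routes of shared ancestry, r is the sum of the two contributions.
M and N are related in two ways: second cousins through their mothers (r = 1/32) and half-sibs through their shared father (r = 1/4).
r = 1/32 + 1/4 = 0.28125.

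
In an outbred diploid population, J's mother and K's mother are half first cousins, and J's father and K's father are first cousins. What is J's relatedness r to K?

0.046875

Relatedness sums over independent paths through distinct common ancestors.
J and K are related in two ways: half second cousins through their mothers (r = 1/64) and second cousins through their fathers (r = 1/32).
r = 1/64 + 1/32 = 3/64 = 0.046875.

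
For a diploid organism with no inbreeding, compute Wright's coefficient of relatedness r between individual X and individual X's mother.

Each parent–offspring link contributes a factor of 1/2, and independent paths through distinct common ancestors add.
One parent–offspring link: r = (1/2)^1 = 1/2.

0.5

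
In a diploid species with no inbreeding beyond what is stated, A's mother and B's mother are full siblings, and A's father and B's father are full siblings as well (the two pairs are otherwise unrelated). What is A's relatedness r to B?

With two independent routes of shared ancestry, r is the sum of the two contributions.
A and B are related in two ways: first cousins through their mothers (r = 1/8) and first cousins through their fathers (r = 1/8) — i.e. double first cousins.
r = 1/8 + 1/8 = 0.25.

0.25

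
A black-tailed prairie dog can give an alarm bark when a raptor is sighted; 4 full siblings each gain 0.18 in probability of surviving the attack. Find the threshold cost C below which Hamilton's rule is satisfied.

0.36

r to a full sibling = 0.5 (full sibs share both parents — two paths of length 2: r = 2·(1/2)^2 = 1/2).
Hamilton's rule: n·r·B > C, so the trait is favored while C < n·r·B = 4·0.5·0.18 = 0.36.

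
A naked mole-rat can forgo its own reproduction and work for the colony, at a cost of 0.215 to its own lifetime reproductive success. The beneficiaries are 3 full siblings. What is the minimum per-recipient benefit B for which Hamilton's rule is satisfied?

r to a full sibling = 0.5 (full sibs share both parents — two paths of length 2: r = 2·(1/2)^2 = 1/2).
Hamilton's rule with n recipients of equal r: n·r·B > C, so B > C/(n·r) = 0.215/(3·0.5) = 0.1433.

0.1433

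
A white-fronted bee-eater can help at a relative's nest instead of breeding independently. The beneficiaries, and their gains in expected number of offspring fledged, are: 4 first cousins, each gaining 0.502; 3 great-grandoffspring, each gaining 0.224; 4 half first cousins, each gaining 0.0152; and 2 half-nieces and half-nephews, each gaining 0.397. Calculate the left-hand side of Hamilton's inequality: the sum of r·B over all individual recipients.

0.43805

r to a first cousin = 0.125 (first cousins share one grandparent pair — two paths of length 4: r = 2·(1/2)^4 = 1/8).
r to a great-grandoffspring = 1/8 (three parent–offspring links: r = (1/2)^3 = 1/8).
r to a half first cousin = 1/16 (half first cousins share one grandparent — one path of length 4: r = (1/2)^4 = 1/16).
r to a half-niece or half-nephew = 0.125 (half-aunt/uncle↔niece/nephew: one path of length 3: r = (1/2)^3 = 1/8).
Summing one r·B term per recipient: 4·0.125·0.502 + 3·0.125·0.224 + 4·0.0625·0.0152 + 2·0.125·0.397 = 0.43805.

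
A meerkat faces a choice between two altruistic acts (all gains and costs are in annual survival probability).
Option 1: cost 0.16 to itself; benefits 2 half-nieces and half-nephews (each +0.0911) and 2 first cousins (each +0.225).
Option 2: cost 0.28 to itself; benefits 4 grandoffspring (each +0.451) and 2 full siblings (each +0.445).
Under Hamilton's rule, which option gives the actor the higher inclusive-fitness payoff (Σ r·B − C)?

Option 1: r to a half-niece or half-nephew = 0.125.
Option 1: r to a first cousin = 0.125.
Option 1: Σ r·B − C = (2·0.125·0.0911 + 2·0.125·0.225) − 0.16 = -0.080975.
Option 2: r to a grandoffspring = 0.25.
Option 2: r to a full sibling = 0.5.
Option 2: Σ r·B − C = (4·0.25·0.451 + 2·0.5·0.445) − 0.28 = 0.616.
Option 2 has the higher net inclusive-fitness payoff.

Option 2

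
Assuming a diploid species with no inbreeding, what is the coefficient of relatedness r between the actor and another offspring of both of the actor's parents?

Each parent–offspring link contributes a factor of 1/2, and independent paths through distinct common ancestors add.
Full sibs share both parents — two paths of length 2: r = 2·(1/2)^2 = 1/2.

0.5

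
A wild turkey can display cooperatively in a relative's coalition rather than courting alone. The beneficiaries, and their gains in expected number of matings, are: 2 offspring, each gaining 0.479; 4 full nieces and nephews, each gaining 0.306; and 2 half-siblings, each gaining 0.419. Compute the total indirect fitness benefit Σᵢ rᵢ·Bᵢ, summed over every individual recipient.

r to an offspring = 1/2 (one parent–offspring link: r = (1/2)^1 = 1/2).
r to a full niece or nephew = 0.25 (full aunt/uncle↔niece/nephew: two paths of length 3 through the shared grandparent pair: r = 2·(1/2)^3 = 1/4).
r to a half-sibling = 1/4 (half-sibs share one parent — one path of length 2: r = (1/2)^2 = 1/4).
Summing one r·B term per recipient: 2·0.5·0.479 + 4·0.25·0.306 + 2·0.25·0.419 = 0.9945.

0.9945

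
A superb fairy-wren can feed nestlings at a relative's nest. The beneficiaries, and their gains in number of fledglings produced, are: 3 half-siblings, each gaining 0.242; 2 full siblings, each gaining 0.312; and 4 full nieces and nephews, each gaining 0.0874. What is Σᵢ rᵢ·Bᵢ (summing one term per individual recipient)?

r to a half-sibling = 1/4 (half-sibs share one parent — one path of length 2: r = (1/2)^2 = 1/4).
r to a full sibling = 1/2 (full sibs share both parents — two paths of length 2: r = 2·(1/2)^2 = 1/2).
r to a full niece or nephew = 0.25 (full aunt/uncle↔niece/nephew: two paths of length 3 through the shared grandparent pair: r = 2·(1/2)^3 = 1/4).
Summing one r·B term per recipient: 3·0.25·0.242 + 2·0.5·0.312 + 4·0.25·0.0874 = 0.5809.

0.5809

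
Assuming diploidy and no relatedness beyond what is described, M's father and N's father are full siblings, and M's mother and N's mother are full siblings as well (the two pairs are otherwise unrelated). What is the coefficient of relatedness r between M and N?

0.25

Independent pedigree routes through distinct common ancestors add.
M and N are related in two ways: first cousins through their fathers (r = 1/8) and first cousins through their mothers (r = 1/8) — i.e. double first cousins.
r = 1/8 + 1/8 = 1/4 = 0.25.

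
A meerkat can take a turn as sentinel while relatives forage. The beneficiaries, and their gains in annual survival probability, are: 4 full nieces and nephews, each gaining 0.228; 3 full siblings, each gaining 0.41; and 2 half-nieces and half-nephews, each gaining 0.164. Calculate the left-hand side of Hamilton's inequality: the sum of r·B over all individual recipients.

r to a full niece or nephew = 1/4 (full aunt/uncle↔niece/nephew: two paths of length 3 through the shared grandparent pair: r = 2·(1/2)^3 = 1/4).
r to a full sibling = 1/2 (full sibs share both parents — two paths of length 2: r = 2·(1/2)^2 = 1/2).
r to a half-niece or half-nephew = 1/8 (half-aunt/uncle↔niece/nephew: one path of length 3: r = (1/2)^3 = 1/8).
Summing one r·B term per recipient: 4·0.25·0.228 + 3·0.5·0.41 + 2·0.125·0.164 = 0.884.

0.884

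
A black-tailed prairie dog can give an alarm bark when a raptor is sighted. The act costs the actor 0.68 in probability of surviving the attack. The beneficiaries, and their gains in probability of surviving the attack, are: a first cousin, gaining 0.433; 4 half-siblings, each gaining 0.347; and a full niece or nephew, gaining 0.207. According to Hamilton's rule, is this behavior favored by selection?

Hamilton's rule: the trait is favored when the sum of r·B over every recipient exceeds the actor's cost C.
r to a first cousin = 0.125 (first cousins share one grandparent pair — two paths of length 4: r = 2·(1/2)^4 = 1/8).
r to a half-sibling = 0.25 (half-sibs share one parent — one path of length 2: r = (1/2)^2 = 1/4).
r to a full niece or nephew = 0.25 (full aunt/uncle↔niece/nephew: two paths of length 3 through the shared grandparent pair: r = 2·(1/2)^3 = 1/4).
Summing one r·B term per recipient: 1·0.125·0.433 + 4·0.25·0.347 + 1·0.25·0.207 = 0.452875.
0.452875 < 0.68: the indirect benefit is less than the cost.

No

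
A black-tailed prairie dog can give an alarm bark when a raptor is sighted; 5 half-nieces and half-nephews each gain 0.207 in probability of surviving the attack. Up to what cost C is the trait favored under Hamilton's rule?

r to a half-niece or half-nephew = 0.125 (half-aunt/uncle↔niece/nephew: one path of length 3: r = (1/2)^3 = 1/8).
Hamilton's rule: n·r·B > C, so the trait is favored while C < n·r·B = 5·0.125·0.207 = 0.129375.

0.129375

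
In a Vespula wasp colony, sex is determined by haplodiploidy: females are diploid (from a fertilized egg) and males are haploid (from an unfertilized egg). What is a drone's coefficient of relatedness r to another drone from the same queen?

Haploid brothers each carry a random half of the queen's diploid genome, so on average they share half: r = 1/2.

0.5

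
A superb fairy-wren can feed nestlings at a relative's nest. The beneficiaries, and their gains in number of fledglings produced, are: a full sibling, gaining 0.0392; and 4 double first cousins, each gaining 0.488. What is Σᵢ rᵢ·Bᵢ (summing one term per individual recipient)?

r to a full sibling = 0.5 (full sibs share both parents — two paths of length 2: r = 2·(1/2)^2 = 1/2).
r to a double first cousin = 0.25 (double first cousins share both grandparent pairs — four paths of length 4: r = 4·(1/2)^4 = 1/4).
Summing one r·B term per recipient: 1·0.5·0.0392 + 4·0.25·0.488 = 0.5076.

0.5076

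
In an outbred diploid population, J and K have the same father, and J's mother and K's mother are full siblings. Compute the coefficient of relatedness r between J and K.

Relatedness sums over independent paths through distinct common ancestors.
J and K are related in two ways: half-sibs through their shared father (r = 1/4) and first cousins through their mothers (r = 1/8).
r = 1/4 + 1/8 = 0.375.

0.375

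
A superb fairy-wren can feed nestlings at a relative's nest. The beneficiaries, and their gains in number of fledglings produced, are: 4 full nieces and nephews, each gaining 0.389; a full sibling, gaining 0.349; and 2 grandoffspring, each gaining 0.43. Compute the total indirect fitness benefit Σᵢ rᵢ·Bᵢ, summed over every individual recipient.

r to a full niece or nephew = 1/4 (full aunt/uncle↔niece/nephew: two paths of length 3 through the shared grandparent pair: r = 2·(1/2)^3 = 1/4).
r to a full sibling = 1/2 (full sibs share both parents — two paths of length 2: r = 2·(1/2)^2 = 1/2).
r to a grandoffspring = 0.25 (two parent–offspring links: r = (1/2)^2 = 1/4).
Summing one r·B term per recipient: 4·0.25·0.389 + 1·0.5·0.349 + 2·0.25·0.43 = 0.7785.

0.7785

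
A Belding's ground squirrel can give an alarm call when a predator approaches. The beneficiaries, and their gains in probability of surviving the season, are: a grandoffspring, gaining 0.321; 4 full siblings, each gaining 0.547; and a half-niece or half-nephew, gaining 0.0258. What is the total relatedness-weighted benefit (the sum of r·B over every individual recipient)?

r to a grandoffspring = 1/4 (two parent–offspring links: r = (1/2)^2 = 1/4).
r to a full sibling = 1/2 (full sibs share both parents — two paths of length 2: r = 2·(1/2)^2 = 1/2).
r to a half-niece or half-nephew = 1/8 (half-aunt/uncle↔niece/nephew: one path of length 3: r = (1/2)^3 = 1/8).
Summing one r·B term per recipient: 1·0.25·0.321 + 4·0.5·0.547 + 1·0.125·0.0258 = 1.177475.

1.177475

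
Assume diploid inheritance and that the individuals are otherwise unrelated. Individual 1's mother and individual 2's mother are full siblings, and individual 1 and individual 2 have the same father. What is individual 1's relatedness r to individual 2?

0.375

Wright's path rule: contributions from independent ancestry routes add.
Individual 1 and individual 2 are related in two ways: first cousins through their mothers (r = 1/8) and half-sibs through their shared father (r = 1/4).
r = 1/8 + 1/4 = 0.375.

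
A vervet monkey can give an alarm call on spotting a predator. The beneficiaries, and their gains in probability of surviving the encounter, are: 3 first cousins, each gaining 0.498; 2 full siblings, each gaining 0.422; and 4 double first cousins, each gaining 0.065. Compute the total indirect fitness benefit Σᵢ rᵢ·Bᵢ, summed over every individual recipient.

0.67375

r to a first cousin = 1/8 (first cousins share one grandparent pair — two paths of length 4: r = 2·(1/2)^4 = 1/8).
r to a full sibling = 0.5 (full sibs share both parents — two paths of length 2: r = 2·(1/2)^2 = 1/2).
r to a double first cousin = 1/4 (double first cousins share both grandparent pairs — four paths of length 4: r = 4·(1/2)^4 = 1/4).
Summing one r·B term per recipient: 3·0.125·0.498 + 2·0.5·0.422 + 4·0.25·0.065 = 0.67375.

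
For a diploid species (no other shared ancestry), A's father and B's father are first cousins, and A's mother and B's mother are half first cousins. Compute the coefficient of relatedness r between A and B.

Independent pedigree routes through distinct common ancestors add.
A and B are related in two ways: second cousins through their fathers (r = 1/32) and half second cousins through their mothers (r = 1/64).
r = 1/32 + 1/64 = 0.046875.

0.046875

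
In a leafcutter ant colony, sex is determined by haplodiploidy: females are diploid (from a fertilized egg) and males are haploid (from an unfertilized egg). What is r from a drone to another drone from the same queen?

0.5

Haploid brothers each carry a random half of the queen's diploid genome, so on average they share half: r = 1/2.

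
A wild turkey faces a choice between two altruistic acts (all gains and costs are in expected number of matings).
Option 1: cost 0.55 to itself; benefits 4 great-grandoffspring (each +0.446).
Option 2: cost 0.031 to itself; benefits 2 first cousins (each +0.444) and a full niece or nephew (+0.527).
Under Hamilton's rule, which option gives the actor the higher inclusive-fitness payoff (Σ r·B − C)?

Option 2

Option 1: r to a great-grandoffspring = 0.125.
Option 1: Σ r·B − C = (4·0.125·0.446) − 0.55 = -0.327.
Option 2: r to a first cousin = 0.125.
Option 2: r to a full niece or nephew = 0.25.
Option 2: Σ r·B − C = (2·0.125·0.444 + 1·0.25·0.527) − 0.031 = 0.21175.
Option 2 has the higher net inclusive-fitness payoff.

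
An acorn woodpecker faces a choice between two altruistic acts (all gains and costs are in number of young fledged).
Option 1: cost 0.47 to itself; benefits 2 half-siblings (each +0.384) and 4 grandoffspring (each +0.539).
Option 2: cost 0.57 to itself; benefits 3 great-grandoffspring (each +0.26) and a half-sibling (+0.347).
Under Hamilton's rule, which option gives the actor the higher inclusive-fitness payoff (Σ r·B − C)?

Option 1

Option 1: r to a half-sibling = 0.25.
Option 1: r to a grandoffspring = 0.25.
Option 1: Σ r·B − C = (2·0.25·0.384 + 4·0.25·0.539) − 0.47 = 0.261.
Option 2: r to a great-grandoffspring = 0.125.
Option 2: r to a half-sibling = 0.25.
Option 2: Σ r·B − C = (3·0.125·0.26 + 1·0.25·0.347) − 0.57 = -0.38575.
Option 1 has the higher net inclusive-fitness payoff.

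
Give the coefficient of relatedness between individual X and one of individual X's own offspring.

Each parent–offspring link contributes a factor of 1/2, and independent paths through distinct common ancestors add.
One parent–offspring link: r = (1/2)^1 = 1/2.

0.5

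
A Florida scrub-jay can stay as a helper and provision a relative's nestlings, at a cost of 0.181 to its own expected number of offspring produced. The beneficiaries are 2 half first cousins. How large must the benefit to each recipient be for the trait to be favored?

1.448

r to a half first cousin = 1/16 (half first cousins share one grandparent — one path of length 4: r = (1/2)^4 = 1/16).
Hamilton's rule with n recipients of equal r: n·r·B > C, so B > C/(n·r) = 0.181/(2·0.0625) = 1.448.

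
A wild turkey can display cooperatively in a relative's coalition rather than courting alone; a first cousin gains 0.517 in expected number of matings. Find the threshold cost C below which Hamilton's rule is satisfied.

0.064625

r to a first cousin = 1/8 (first cousins share one grandparent pair — two paths of length 4: r = 2·(1/2)^4 = 1/8).
Hamilton's rule: n·r·B > C, so the trait is favored while C < n·r·B = 1·0.125·0.517 = 0.064625.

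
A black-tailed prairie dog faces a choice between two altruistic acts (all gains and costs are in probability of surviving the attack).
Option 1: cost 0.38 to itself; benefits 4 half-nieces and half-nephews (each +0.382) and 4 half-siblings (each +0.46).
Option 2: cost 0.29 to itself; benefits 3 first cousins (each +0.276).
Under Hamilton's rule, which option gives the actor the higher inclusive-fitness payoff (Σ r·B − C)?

Option 1

Option 1: r to a half-niece or half-nephew = 0.125.
Option 1: r to a half-sibling = 0.25.
Option 1: Σ r·B − C = (4·0.125·0.382 + 4·0.25·0.46) − 0.38 = 0.271.
Option 2: r to a first cousin = 0.125.
Option 2: Σ r·B − C = (3·0.125·0.276) − 0.29 = -0.1865.
Option 1 has the higher net inclusive-fitness payoff.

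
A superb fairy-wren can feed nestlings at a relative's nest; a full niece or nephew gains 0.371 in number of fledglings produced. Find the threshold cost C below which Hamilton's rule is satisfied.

0.09275

r to a full niece or nephew = 1/4 (full aunt/uncle↔niece/nephew: two paths of length 3 through the shared grandparent pair: r = 2·(1/2)^3 = 1/4).
Hamilton's rule: n·r·B > C, so the trait is favored while C < n·r·B = 1·0.25·0.371 = 0.09275.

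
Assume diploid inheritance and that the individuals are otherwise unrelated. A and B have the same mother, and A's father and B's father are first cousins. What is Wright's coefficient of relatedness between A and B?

0.28125

Independent pedigree routes through distinct common ancestors add.
A and B are related in two ways: half-sibs through their shared mother (r = 1/4) and second cousins through their fathers (r = 1/32).
r = 1/4 + 1/32 = 9/32 = 0.28125.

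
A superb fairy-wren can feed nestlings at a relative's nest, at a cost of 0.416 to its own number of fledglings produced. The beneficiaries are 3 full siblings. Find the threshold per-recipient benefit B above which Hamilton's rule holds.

0.2773

r to a full sibling = 1/2 (full sibs share both parents — two paths of length 2: r = 2·(1/2)^2 = 1/2).
Hamilton's rule with n recipients of equal r: n·r·B > C, so B > C/(n·r) = 0.416/(3·0.5) = 0.2773.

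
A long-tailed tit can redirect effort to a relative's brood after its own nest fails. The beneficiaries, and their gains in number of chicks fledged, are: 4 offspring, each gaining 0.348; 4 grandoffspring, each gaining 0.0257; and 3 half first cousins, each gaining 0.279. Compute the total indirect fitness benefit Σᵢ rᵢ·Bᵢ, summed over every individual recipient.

r to an offspring = 0.5 (one parent–offspring link: r = (1/2)^1 = 1/2).
r to a grandoffspring = 1/4 (two parent–offspring links: r = (1/2)^2 = 1/4).
r to a half first cousin = 0.0625 (half first cousins share one grandparent — one path of length 4: r = (1/2)^4 = 1/16).
Summing one r·B term per recipient: 4·0.5·0.348 + 4·0.25·0.0257 + 3·0.0625·0.279 = 0.7740125.

0.7740125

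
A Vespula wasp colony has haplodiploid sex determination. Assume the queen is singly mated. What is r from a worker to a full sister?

0.75

Haplodiploid full sisters inherit their father's entire haploid genome identically (contributing 1/2) and on average half of their mother's contribution (1/2 · 1/2 = 1/4); r = 1/2 + 1/4 = 3/4.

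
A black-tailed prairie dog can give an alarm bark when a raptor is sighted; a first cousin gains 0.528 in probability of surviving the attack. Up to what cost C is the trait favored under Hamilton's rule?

0.066

r to a first cousin = 0.125 (first cousins share one grandparent pair — two paths of length 4: r = 2·(1/2)^4 = 1/8).
Hamilton's rule: n·r·B > C, so the trait is favored while C < n·r·B = 1·0.125·0.528 = 0.066.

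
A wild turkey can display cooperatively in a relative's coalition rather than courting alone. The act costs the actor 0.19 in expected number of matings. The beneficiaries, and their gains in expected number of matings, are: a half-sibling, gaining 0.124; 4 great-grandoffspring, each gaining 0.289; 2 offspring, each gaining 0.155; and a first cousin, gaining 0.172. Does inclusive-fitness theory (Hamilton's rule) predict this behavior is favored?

Hamilton's rule: the trait is favored when the sum of r·B over every recipient exceeds the actor's cost C.
r to a half-sibling = 1/4 (half-sibs share one parent — one path of length 2: r = (1/2)^2 = 1/4).
r to a great-grandoffspring = 0.125 (three parent–offspring links: r = (1/2)^3 = 1/8).
r to an offspring = 0.5 (one parent–offspring link: r = (1/2)^1 = 1/2).
r to a first cousin = 1/8 (first cousins share one grandparent pair — two paths of length 4: r = 2·(1/2)^4 = 1/8).
Summing one r·B term per recipient: 1·0.25·0.124 + 4·0.125·0.289 + 2·0.5·0.155 + 1·0.125·0.172 = 0.352.
0.352 > 0.19: the indirect benefit exceeds the cost.

Yes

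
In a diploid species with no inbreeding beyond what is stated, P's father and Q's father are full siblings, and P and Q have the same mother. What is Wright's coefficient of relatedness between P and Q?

With two independent routes of shared ancestry, r is the sum of the two contributions.
P and Q are related in two ways: first cousins through their fathers (r = 1/8) and half-sibs through their shared mother (r = 1/4).
r = 1/8 + 1/4 = 3/8 = 0.375.

0.375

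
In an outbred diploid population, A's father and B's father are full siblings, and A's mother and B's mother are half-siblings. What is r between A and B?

0.1875

With two independent routes of shared ancestry, r is the sum of the two contributions.
A and B are related in two ways: first cousins through their fathers (r = 1/8) and half first cousins through their mothers (r = 1/16).
r = 1/8 + 1/16 = 3/16 = 0.1875.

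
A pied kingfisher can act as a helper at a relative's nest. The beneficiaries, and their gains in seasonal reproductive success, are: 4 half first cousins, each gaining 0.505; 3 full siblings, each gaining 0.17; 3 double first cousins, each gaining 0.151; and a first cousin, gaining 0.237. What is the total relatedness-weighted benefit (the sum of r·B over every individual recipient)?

r to a half first cousin = 0.0625 (half first cousins share one grandparent — one path of length 4: r = (1/2)^4 = 1/16).
r to a full sibling = 1/2 (full sibs share both parents — two paths of length 2: r = 2·(1/2)^2 = 1/2).
r to a double first cousin = 0.25 (double first cousins share both grandparent pairs — four paths of length 4: r = 4·(1/2)^4 = 1/4).
r to a first cousin = 1/8 (first cousins share one grandparent pair — two paths of length 4: r = 2·(1/2)^4 = 1/8).
Summing one r·B term per recipient: 4·0.0625·0.505 + 3·0.5·0.17 + 3·0.25·0.151 + 1·0.125·0.237 = 0.524125.

0.524125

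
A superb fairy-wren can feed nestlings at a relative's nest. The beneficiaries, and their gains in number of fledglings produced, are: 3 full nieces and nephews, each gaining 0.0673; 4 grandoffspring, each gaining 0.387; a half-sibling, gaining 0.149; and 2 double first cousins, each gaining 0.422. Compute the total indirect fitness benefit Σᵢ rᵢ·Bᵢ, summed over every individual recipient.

r to a full niece or nephew = 1/4 (full aunt/uncle↔niece/nephew: two paths of length 3 through the shared grandparent pair: r = 2·(1/2)^3 = 1/4).
r to a grandoffspring = 0.25 (two parent–offspring links: r = (1/2)^2 = 1/4).
r to a half-sibling = 1/4 (half-sibs share one parent — one path of length 2: r = (1/2)^2 = 1/4).
r to a double first cousin = 1/4 (double first cousins share both grandparent pairs — four paths of length 4: r = 4·(1/2)^4 = 1/4).
Summing one r·B term per recipient: 3·0.25·0.0673 + 4·0.25·0.387 + 1·0.25·0.149 + 2·0.25·0.422 = 0.685725.

0.685725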